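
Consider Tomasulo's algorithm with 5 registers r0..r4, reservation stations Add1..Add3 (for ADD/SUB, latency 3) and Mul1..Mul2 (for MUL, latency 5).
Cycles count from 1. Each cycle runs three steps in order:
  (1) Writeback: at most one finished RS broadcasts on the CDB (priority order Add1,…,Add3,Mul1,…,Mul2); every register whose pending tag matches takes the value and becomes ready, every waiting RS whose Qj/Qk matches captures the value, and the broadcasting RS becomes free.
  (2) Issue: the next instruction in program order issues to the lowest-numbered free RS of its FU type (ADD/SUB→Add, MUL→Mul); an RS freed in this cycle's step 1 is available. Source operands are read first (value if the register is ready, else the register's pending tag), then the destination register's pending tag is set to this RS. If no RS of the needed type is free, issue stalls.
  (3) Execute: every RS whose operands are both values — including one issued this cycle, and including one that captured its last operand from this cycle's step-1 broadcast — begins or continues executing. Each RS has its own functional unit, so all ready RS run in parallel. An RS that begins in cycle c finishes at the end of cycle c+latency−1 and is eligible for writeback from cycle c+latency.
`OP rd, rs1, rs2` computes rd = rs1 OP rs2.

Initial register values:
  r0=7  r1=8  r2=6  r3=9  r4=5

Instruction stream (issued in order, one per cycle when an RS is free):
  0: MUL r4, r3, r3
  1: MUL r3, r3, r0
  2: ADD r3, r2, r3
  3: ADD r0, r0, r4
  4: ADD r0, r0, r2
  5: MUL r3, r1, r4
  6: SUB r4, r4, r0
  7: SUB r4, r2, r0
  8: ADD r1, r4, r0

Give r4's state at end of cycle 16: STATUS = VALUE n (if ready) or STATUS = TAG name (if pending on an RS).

STATUS = VALUE -88

c1: issue MUL r4<-Mul1 | r0:7,r1:8,r2:6,r3:9,r4:Mul1
c2: issue MUL r3<-Mul2 | r0:7,r1:8,r2:6,r3:Mul2,r4:Mul1
c3: issue ADD r3<-Add1 | r0:7,r1:8,r2:6,r3:Add1,r4:Mul1
c4: issue ADD r0<-Add2 | r0:Add2,r1:8,r2:6,r3:Add1,r4:Mul1
c5: issue ADD r0<-Add3 | r0:Add3,r1:8,r2:6,r3:Add1,r4:Mul1
c6: CDB Mul1=81; issue MUL r3<-Mul1 | r0:Add3,r1:8,r2:6,r3:Mul1,r4:81
c7: CDB Mul2=63; stall | r0:Add3,r1:8,r2:6,r3:Mul1,r4:81
c8: stall | r0:Add3,r1:8,r2:6,r3:Mul1,r4:81
c9: CDB Add2=88; issue SUB r4<-Add2 | r0:Add3,r1:8,r2:6,r3:Mul1,r4:Add2
c10: CDB Add1=69; issue SUB r4<-Add1 | r0:Add3,r1:8,r2:6,r3:Mul1,r4:Add1
c11: CDB Mul1=648; stall | r0:Add3,r1:8,r2:6,r3:648,r4:Add1
c12: CDB Add3=94; issue ADD r1<-Add3 | r0:94,r1:Add3,r2:6,r3:648,r4:Add1
c13: - | r0:94,r1:Add3,r2:6,r3:648,r4:Add1
c14: - | r0:94,r1:Add3,r2:6,r3:648,r4:Add1
c15: CDB Add1=-88 | r0:94,r1:Add3,r2:6,r3:648,r4:-88
c16: CDB Add2=-13 | r0:94,r1:Add3,r2:6,r3:648,r4:-88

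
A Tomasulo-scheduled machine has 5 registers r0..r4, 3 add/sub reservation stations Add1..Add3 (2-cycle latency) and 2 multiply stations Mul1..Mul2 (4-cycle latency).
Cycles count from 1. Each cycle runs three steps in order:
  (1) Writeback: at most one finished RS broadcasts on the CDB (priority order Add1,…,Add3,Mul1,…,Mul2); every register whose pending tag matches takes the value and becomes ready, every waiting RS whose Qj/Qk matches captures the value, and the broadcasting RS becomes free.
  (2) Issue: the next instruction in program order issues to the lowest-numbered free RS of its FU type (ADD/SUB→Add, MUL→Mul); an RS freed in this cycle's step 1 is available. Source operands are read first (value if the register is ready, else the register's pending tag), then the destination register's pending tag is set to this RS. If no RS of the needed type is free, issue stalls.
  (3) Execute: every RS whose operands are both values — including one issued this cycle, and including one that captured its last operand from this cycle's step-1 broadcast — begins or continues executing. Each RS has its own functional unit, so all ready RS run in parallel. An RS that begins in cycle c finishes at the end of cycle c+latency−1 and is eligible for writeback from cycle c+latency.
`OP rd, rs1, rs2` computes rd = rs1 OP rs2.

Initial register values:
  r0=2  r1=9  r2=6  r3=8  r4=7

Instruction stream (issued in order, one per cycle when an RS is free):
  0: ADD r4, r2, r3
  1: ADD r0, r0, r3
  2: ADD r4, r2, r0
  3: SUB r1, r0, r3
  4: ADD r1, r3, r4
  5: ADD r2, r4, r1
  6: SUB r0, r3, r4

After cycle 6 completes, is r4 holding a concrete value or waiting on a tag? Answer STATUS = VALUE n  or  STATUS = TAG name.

cycle 1: issue ADD r4<-Add1 // r0:2,r1:9,r2:6,r3:8,r4:Add1
cycle 2: issue ADD r0<-Add2 // r0:Add2,r1:9,r2:6,r3:8,r4:Add1
cycle 3: CDB Add1=14; issue ADD r4<-Add1 // r0:Add2,r1:9,r2:6,r3:8,r4:Add1
cycle 4: CDB Add2=10; issue SUB r1<-Add2 // r0:10,r1:Add2,r2:6,r3:8,r4:Add1
cycle 5: issue ADD r1<-Add3 // r0:10,r1:Add3,r2:6,r3:8,r4:Add1
cycle 6: CDB Add1=16; issue ADD r2<-Add1 // r0:10,r1:Add3,r2:Add1,r3:8,r4:16

STATUS = VALUE 16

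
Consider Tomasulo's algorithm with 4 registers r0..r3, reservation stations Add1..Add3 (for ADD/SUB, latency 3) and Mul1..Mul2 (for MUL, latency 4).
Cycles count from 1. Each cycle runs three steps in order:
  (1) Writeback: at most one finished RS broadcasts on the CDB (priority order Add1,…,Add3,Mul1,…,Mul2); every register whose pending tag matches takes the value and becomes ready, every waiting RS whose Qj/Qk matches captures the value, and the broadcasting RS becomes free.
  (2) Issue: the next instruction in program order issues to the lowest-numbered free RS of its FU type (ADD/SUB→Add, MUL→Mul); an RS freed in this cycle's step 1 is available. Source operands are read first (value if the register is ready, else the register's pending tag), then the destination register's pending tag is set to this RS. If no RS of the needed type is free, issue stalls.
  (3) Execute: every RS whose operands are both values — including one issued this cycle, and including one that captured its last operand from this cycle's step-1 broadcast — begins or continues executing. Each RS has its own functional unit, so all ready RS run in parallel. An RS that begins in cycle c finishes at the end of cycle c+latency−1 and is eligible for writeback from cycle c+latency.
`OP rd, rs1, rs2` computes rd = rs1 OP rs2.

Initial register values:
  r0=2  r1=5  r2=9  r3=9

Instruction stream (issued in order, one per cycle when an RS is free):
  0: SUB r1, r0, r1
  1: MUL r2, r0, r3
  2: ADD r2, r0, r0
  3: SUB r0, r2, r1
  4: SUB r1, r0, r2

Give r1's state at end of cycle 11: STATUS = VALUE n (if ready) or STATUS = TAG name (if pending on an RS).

cycle 1: issue SUB r1<-Add1 // r0:2,r1:Add1,r2:9,r3:9
cycle 2: issue MUL r2<-Mul1 // r0:2,r1:Add1,r2:Mul1,r3:9
cycle 3: issue ADD r2<-Add2 // r0:2,r1:Add1,r2:Add2,r3:9
cycle 4: CDB Add1=-3; issue SUB r0<-Add1 // r0:Add1,r1:-3,r2:Add2,r3:9
cycle 5: issue SUB r1<-Add3 // r0:Add1,r1:Add3,r2:Add2,r3:9
cycle 6: CDB Add2=4 // r0:Add1,r1:Add3,r2:4,r3:9
cycle 7: CDB Mul1=18 // r0:Add1,r1:Add3,r2:4,r3:9
cycle 8: - // r0:Add1,r1:Add3,r2:4,r3:9
cycle 9: CDB Add1=7 // r0:7,r1:Add3,r2:4,r3:9
cycle 10: - // r0:7,r1:Add3,r2:4,r3:9
cycle 11: - // r0:7,r1:Add3,r2:4,r3:9

STATUS = TAG Add3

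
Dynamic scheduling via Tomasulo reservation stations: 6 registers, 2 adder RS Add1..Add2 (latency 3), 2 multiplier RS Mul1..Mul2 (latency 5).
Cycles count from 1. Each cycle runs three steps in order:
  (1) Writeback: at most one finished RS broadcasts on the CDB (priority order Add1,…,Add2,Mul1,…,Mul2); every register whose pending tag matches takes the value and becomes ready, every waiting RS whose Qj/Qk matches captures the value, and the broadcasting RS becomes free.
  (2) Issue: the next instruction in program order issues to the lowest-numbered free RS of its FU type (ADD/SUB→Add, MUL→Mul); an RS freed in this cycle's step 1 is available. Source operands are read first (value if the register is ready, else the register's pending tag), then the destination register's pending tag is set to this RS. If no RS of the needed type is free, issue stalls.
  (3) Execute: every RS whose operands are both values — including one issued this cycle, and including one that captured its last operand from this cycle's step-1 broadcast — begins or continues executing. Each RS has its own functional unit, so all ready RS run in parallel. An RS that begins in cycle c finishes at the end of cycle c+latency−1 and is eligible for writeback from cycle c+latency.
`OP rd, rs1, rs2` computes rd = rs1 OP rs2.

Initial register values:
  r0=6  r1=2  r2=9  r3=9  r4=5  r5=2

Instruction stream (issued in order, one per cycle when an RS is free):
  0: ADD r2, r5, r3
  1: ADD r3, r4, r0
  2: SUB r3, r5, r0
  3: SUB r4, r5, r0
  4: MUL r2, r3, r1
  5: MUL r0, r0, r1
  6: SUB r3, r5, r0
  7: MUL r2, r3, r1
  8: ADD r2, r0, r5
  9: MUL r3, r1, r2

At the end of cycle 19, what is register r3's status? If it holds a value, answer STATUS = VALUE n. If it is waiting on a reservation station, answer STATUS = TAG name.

STATUS = TAG Mul2

cycle 1: issue ADD r2<-Add1 // r0:6,r1:2,r2:Add1,r3:9,r4:5,r5:2
cycle 2: issue ADD r3<-Add2 // r0:6,r1:2,r2:Add1,r3:Add2,r4:5,r5:2
cycle 3: stall // r0:6,r1:2,r2:Add1,r3:Add2,r4:5,r5:2
cycle 4: CDB Add1=11; issue SUB r3<-Add1 // r0:6,r1:2,r2:11,r3:Add1,r4:5,r5:2
cycle 5: CDB Add2=11; issue SUB r4<-Add2 // r0:6,r1:2,r2:11,r3:Add1,r4:Add2,r5:2
cycle 6: issue MUL r2<-Mul1 // r0:6,r1:2,r2:Mul1,r3:Add1,r4:Add2,r5:2
cycle 7: CDB Add1=-4; issue MUL r0<-Mul2 // r0:Mul2,r1:2,r2:Mul1,r3:-4,r4:Add2,r5:2
cycle 8: CDB Add2=-4; issue SUB r3<-Add1 // r0:Mul2,r1:2,r2:Mul1,r3:Add1,r4:-4,r5:2
cycle 9: stall // r0:Mul2,r1:2,r2:Mul1,r3:Add1,r4:-4,r5:2
cycle 10: stall // r0:Mul2,r1:2,r2:Mul1,r3:Add1,r4:-4,r5:2
cycle 11: stall // r0:Mul2,r1:2,r2:Mul1,r3:Add1,r4:-4,r5:2
cycle 12: CDB Mul1=-8; issue MUL r2<-Mul1 // r0:Mul2,r1:2,r2:Mul1,r3:Add1,r4:-4,r5:2
cycle 13: CDB Mul2=12; issue ADD r2<-Add2 // r0:12,r1:2,r2:Add2,r3:Add1,r4:-4,r5:2
cycle 14: issue MUL r3<-Mul2 // r0:12,r1:2,r2:Add2,r3:Mul2,r4:-4,r5:2
cycle 15: - // r0:12,r1:2,r2:Add2,r3:Mul2,r4:-4,r5:2
cycle 16: CDB Add1=-10 // r0:12,r1:2,r2:Add2,r3:Mul2,r4:-4,r5:2
cycle 17: CDB Add2=14 // r0:12,r1:2,r2:14,r3:Mul2,r4:-4,r5:2
cycle 18: - // r0:12,r1:2,r2:14,r3:Mul2,r4:-4,r5:2
cycle 19: - // r0:12,r1:2,r2:14,r3:Mul2,r4:-4,r5:2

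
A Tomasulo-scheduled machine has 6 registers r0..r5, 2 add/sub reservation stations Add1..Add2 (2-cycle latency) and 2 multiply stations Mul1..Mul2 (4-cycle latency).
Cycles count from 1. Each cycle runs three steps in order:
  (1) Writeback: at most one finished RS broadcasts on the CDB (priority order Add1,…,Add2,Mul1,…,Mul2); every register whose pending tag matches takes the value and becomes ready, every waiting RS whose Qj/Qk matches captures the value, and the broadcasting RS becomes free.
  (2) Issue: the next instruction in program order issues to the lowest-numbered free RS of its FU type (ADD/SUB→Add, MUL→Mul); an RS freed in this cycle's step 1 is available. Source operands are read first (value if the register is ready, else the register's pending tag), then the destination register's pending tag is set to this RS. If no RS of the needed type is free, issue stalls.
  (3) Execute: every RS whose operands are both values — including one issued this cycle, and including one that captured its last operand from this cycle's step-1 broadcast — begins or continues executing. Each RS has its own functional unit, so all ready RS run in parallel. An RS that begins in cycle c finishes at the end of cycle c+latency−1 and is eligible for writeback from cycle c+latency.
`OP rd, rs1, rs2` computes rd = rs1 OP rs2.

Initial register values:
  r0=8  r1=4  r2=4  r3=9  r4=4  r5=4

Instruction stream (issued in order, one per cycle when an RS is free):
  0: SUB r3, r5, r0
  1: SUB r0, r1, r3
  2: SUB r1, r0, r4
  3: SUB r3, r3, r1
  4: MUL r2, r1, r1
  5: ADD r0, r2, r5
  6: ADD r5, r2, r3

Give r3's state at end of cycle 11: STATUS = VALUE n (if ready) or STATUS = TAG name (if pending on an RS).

  c1: issue SUB r3<-Add1  regs: r0:8,r1:4,r2:4,r3:Add1,r4:4,r5:4
  c2: issue SUB r0<-Add2  regs: r0:Add2,r1:4,r2:4,r3:Add1,r4:4,r5:4
  c3: CDB Add1=-4; issue SUB r1<-Add1  regs: r0:Add2,r1:Add1,r2:4,r3:-4,r4:4,r5:4
  c4: stall  regs: r0:Add2,r1:Add1,r2:4,r3:-4,r4:4,r5:4
  c5: CDB Add2=8; issue SUB r3<-Add2  regs: r0:8,r1:Add1,r2:4,r3:Add2,r4:4,r5:4
  c6: issue MUL r2<-Mul1  regs: r0:8,r1:Add1,r2:Mul1,r3:Add2,r4:4,r5:4
  c7: CDB Add1=4; issue ADD r0<-Add1  regs: r0:Add1,r1:4,r2:Mul1,r3:Add2,r4:4,r5:4
  c8: stall  regs: r0:Add1,r1:4,r2:Mul1,r3:Add2,r4:4,r5:4
  c9: CDB Add2=-8; issue ADD r5<-Add2  regs: r0:Add1,r1:4,r2:Mul1,r3:-8,r4:4,r5:Add2
  c10: -  regs: r0:Add1,r1:4,r2:Mul1,r3:-8,r4:4,r5:Add2
  c11: CDB Mul1=16  regs: r0:Add1,r1:4,r2:16,r3:-8,r4:4,r5:Add2

STATUS = VALUE -8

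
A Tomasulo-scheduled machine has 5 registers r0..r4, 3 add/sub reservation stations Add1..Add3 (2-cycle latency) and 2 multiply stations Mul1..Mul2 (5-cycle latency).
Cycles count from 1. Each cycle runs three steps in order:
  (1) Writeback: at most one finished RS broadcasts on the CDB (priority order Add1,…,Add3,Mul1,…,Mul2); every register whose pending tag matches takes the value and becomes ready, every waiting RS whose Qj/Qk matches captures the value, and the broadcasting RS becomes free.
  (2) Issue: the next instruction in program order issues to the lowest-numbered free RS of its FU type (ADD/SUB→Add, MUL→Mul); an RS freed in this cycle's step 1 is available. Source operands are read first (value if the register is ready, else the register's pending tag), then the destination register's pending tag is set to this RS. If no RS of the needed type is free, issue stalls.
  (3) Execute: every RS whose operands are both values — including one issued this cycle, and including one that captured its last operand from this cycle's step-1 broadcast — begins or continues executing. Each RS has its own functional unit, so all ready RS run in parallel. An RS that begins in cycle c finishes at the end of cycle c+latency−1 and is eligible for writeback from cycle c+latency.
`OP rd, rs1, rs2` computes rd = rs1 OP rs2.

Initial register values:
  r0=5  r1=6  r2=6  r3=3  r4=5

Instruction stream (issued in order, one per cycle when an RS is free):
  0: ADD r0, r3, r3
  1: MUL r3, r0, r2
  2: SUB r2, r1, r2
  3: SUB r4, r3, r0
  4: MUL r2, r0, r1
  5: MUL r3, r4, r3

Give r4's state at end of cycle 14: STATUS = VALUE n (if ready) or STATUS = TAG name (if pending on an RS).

cycle 1: issue ADD r0<-Add1 // r0:Add1,r1:6,r2:6,r3:3,r4:5
cycle 2: issue MUL r3<-Mul1 // r0:Add1,r1:6,r2:6,r3:Mul1,r4:5
cycle 3: CDB Add1=6; issue SUB r2<-Add1 // r0:6,r1:6,r2:Add1,r3:Mul1,r4:5
cycle 4: issue SUB r4<-Add2 // r0:6,r1:6,r2:Add1,r3:Mul1,r4:Add2
cycle 5: CDB Add1=0; issue MUL r2<-Mul2 // r0:6,r1:6,r2:Mul2,r3:Mul1,r4:Add2
cycle 6: stall // r0:6,r1:6,r2:Mul2,r3:Mul1,r4:Add2
cycle 7: stall // r0:6,r1:6,r2:Mul2,r3:Mul1,r4:Add2
cycle 8: CDB Mul1=36; issue MUL r3<-Mul1 // r0:6,r1:6,r2:Mul2,r3:Mul1,r4:Add2
cycle 9: - // r0:6,r1:6,r2:Mul2,r3:Mul1,r4:Add2
cycle 10: CDB Add2=30 // r0:6,r1:6,r2:Mul2,r3:Mul1,r4:30
cycle 11: CDB Mul2=36 // r0:6,r1:6,r2:36,r3:Mul1,r4:30
cycle 12: - // r0:6,r1:6,r2:36,r3:Mul1,r4:30
cycle 13: - // r0:6,r1:6,r2:36,r3:Mul1,r4:30
cycle 14: - // r0:6,r1:6,r2:36,r3:Mul1,r4:30

STATUS = VALUE 30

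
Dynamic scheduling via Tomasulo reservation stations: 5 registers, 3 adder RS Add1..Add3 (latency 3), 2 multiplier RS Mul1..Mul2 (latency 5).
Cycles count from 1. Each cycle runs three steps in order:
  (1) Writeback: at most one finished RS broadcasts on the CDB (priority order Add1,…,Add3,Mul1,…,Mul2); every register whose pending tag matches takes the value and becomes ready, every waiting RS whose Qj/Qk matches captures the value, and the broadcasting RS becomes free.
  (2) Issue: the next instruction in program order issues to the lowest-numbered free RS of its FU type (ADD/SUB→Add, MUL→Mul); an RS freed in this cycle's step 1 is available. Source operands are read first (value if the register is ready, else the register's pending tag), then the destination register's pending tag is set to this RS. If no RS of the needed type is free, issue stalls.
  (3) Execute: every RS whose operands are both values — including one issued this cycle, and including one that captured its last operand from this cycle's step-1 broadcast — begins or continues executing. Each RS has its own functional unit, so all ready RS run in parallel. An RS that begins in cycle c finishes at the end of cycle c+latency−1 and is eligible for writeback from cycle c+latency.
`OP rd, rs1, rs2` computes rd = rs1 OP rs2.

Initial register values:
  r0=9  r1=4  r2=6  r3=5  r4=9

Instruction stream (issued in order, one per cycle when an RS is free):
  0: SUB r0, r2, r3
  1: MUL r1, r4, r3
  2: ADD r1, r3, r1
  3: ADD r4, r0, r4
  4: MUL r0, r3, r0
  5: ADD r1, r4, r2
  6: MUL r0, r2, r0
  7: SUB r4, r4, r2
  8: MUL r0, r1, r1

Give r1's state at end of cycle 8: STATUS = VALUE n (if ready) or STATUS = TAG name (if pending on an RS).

cycle 1: issue SUB r0<-Add1 // r0:Add1,r1:4,r2:6,r3:5,r4:9
cycle 2: issue MUL r1<-Mul1 // r0:Add1,r1:Mul1,r2:6,r3:5,r4:9
cycle 3: issue ADD r1<-Add2 // r0:Add1,r1:Add2,r2:6,r3:5,r4:9
cycle 4: CDB Add1=1; issue ADD r4<-Add1 // r0:1,r1:Add2,r2:6,r3:5,r4:Add1
cycle 5: issue MUL r0<-Mul2 // r0:Mul2,r1:Add2,r2:6,r3:5,r4:Add1
cycle 6: issue ADD r1<-Add3 // r0:Mul2,r1:Add3,r2:6,r3:5,r4:Add1
cycle 7: CDB Add1=10; stall // r0:Mul2,r1:Add3,r2:6,r3:5,r4:10
cycle 8: CDB Mul1=45; issue MUL r0<-Mul1 // r0:Mul1,r1:Add3,r2:6,r3:5,r4:10

STATUS = TAG Add3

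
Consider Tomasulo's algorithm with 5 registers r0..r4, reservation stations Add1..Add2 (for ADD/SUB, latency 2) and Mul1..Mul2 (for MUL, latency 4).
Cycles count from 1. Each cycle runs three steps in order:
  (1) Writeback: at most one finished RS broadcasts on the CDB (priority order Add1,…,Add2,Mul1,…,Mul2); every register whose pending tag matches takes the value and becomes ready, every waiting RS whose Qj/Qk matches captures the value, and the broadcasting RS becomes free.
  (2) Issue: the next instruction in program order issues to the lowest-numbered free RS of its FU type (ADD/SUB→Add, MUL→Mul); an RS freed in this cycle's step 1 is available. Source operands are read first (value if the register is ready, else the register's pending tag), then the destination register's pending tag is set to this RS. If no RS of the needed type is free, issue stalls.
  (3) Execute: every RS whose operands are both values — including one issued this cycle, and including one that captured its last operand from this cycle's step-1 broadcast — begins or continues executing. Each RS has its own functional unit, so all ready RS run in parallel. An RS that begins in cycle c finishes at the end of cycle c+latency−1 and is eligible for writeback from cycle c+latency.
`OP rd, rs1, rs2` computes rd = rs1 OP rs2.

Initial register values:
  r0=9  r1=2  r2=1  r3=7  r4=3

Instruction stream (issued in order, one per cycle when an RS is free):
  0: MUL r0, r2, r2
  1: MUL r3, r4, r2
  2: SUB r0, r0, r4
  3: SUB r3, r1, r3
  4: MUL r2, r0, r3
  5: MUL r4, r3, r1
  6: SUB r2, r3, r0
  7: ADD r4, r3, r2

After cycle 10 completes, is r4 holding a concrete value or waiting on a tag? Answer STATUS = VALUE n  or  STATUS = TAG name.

STATUS = TAG Add2

  c1: issue MUL r0<-Mul1  regs: r0:Mul1,r1:2,r2:1,r3:7,r4:3
  c2: issue MUL r3<-Mul2  regs: r0:Mul1,r1:2,r2:1,r3:Mul2,r4:3
  c3: issue SUB r0<-Add1  regs: r0:Add1,r1:2,r2:1,r3:Mul2,r4:3
  c4: issue SUB r3<-Add2  regs: r0:Add1,r1:2,r2:1,r3:Add2,r4:3
  c5: CDB Mul1=1; issue MUL r2<-Mul1  regs: r0:Add1,r1:2,r2:Mul1,r3:Add2,r4:3
  c6: CDB Mul2=3; issue MUL r4<-Mul2  regs: r0:Add1,r1:2,r2:Mul1,r3:Add2,r4:Mul2
  c7: CDB Add1=-2; issue SUB r2<-Add1  regs: r0:-2,r1:2,r2:Add1,r3:Add2,r4:Mul2
  c8: CDB Add2=-1; issue ADD r4<-Add2  regs: r0:-2,r1:2,r2:Add1,r3:-1,r4:Add2
  c9: -  regs: r0:-2,r1:2,r2:Add1,r3:-1,r4:Add2
  c10: CDB Add1=1  regs: r0:-2,r1:2,r2:1,r3:-1,r4:Add2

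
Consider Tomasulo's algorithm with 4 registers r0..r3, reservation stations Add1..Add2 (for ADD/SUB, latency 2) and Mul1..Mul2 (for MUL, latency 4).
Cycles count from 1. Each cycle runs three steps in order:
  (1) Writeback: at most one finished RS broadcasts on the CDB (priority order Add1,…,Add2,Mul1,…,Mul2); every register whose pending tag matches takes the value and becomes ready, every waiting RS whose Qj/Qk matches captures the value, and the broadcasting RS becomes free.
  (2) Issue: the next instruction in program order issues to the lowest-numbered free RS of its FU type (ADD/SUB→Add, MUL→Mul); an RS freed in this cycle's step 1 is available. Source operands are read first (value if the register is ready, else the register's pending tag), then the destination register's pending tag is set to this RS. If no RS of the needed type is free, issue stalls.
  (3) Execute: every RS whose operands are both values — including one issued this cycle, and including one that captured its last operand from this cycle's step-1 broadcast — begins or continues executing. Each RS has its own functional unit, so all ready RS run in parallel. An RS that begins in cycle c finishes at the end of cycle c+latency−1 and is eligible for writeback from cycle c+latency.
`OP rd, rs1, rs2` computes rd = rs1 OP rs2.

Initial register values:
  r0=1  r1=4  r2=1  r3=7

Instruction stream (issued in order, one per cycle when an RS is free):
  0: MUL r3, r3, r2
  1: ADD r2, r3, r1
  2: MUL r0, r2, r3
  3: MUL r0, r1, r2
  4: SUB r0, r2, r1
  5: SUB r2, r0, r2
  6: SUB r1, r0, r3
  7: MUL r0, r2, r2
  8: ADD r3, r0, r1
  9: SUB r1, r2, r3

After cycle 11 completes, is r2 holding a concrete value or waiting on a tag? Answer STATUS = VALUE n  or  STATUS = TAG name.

STATUS = VALUE -4

cycle 1: issue MUL r3<-Mul1 // r0:1,r1:4,r2:1,r3:Mul1
cycle 2: issue ADD r2<-Add1 // r0:1,r1:4,r2:Add1,r3:Mul1
cycle 3: issue MUL r0<-Mul2 // r0:Mul2,r1:4,r2:Add1,r3:Mul1
cycle 4: stall // r0:Mul2,r1:4,r2:Add1,r3:Mul1
cycle 5: CDB Mul1=7; issue MUL r0<-Mul1 // r0:Mul1,r1:4,r2:Add1,r3:7
cycle 6: issue SUB r0<-Add2 // r0:Add2,r1:4,r2:Add1,r3:7
cycle 7: CDB Add1=11; issue SUB r2<-Add1 // r0:Add2,r1:4,r2:Add1,r3:7
cycle 8: stall // r0:Add2,r1:4,r2:Add1,r3:7
cycle 9: CDB Add2=7; issue SUB r1<-Add2 // r0:7,r1:Add2,r2:Add1,r3:7
cycle 10: stall // r0:7,r1:Add2,r2:Add1,r3:7
cycle 11: CDB Add1=-4; stall // r0:7,r1:Add2,r2:-4,r3:7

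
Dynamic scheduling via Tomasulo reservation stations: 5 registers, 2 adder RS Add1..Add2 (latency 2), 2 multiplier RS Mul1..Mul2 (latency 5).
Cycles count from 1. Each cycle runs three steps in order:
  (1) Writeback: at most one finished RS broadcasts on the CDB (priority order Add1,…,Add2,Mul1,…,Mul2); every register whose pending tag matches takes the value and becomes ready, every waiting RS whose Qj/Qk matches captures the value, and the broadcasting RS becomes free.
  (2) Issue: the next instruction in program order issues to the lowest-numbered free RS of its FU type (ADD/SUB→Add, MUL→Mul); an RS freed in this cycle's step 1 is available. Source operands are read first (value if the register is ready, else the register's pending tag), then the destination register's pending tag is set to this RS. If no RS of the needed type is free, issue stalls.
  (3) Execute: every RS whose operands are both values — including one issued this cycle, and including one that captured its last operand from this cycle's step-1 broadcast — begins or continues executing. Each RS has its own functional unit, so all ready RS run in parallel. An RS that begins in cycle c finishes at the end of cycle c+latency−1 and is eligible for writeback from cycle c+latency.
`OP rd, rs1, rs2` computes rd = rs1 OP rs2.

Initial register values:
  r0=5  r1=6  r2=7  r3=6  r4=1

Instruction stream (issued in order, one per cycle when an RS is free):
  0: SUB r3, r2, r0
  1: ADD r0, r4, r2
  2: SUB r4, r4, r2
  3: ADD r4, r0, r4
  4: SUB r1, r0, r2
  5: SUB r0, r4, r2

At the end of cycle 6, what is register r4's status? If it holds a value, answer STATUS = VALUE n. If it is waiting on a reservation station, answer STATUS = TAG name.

cycle 1: issue SUB r3<-Add1 // r0:5,r1:6,r2:7,r3:Add1,r4:1
cycle 2: issue ADD r0<-Add2 // r0:Add2,r1:6,r2:7,r3:Add1,r4:1
cycle 3: CDB Add1=2; issue SUB r4<-Add1 // r0:Add2,r1:6,r2:7,r3:2,r4:Add1
cycle 4: CDB Add2=8; issue ADD r4<-Add2 // r0:8,r1:6,r2:7,r3:2,r4:Add2
cycle 5: CDB Add1=-6; issue SUB r1<-Add1 // r0:8,r1:Add1,r2:7,r3:2,r4:Add2
cycle 6: stall // r0:8,r1:Add1,r2:7,r3:2,r4:Add2

STATUS = TAG Add2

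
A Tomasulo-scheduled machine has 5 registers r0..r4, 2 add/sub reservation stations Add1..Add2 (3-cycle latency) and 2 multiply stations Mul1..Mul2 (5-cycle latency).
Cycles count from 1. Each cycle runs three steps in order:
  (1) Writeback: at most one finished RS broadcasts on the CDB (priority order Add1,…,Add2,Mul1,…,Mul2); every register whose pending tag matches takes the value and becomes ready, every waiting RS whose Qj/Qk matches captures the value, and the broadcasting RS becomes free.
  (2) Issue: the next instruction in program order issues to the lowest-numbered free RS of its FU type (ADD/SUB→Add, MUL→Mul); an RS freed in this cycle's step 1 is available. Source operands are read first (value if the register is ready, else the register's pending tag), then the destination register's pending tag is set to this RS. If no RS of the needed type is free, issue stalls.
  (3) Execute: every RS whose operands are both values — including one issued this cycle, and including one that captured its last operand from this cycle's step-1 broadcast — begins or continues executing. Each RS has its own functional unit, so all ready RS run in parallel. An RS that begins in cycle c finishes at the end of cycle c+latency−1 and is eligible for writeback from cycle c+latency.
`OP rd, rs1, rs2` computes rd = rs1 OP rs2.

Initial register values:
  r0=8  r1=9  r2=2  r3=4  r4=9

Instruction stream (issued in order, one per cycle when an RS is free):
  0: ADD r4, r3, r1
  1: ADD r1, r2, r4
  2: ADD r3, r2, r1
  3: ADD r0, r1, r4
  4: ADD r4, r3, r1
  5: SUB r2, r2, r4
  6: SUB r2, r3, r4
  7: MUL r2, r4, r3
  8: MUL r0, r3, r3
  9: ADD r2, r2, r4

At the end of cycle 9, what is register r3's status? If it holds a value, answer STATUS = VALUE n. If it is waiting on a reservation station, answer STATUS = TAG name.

cycle 1: issue ADD r4<-Add1 // r0:8,r1:9,r2:2,r3:4,r4:Add1
cycle 2: issue ADD r1<-Add2 // r0:8,r1:Add2,r2:2,r3:4,r4:Add1
cycle 3: stall // r0:8,r1:Add2,r2:2,r3:4,r4:Add1
cycle 4: CDB Add1=13; issue ADD r3<-Add1 // r0:8,r1:Add2,r2:2,r3:Add1,r4:13
cycle 5: stall // r0:8,r1:Add2,r2:2,r3:Add1,r4:13
cycle 6: stall // r0:8,r1:Add2,r2:2,r3:Add1,r4:13
cycle 7: CDB Add2=15; issue ADD r0<-Add2 // r0:Add2,r1:15,r2:2,r3:Add1,r4:13
cycle 8: stall // r0:Add2,r1:15,r2:2,r3:Add1,r4:13
cycle 9: stall // r0:Add2,r1:15,r2:2,r3:Add1,r4:13

STATUS = TAG Add1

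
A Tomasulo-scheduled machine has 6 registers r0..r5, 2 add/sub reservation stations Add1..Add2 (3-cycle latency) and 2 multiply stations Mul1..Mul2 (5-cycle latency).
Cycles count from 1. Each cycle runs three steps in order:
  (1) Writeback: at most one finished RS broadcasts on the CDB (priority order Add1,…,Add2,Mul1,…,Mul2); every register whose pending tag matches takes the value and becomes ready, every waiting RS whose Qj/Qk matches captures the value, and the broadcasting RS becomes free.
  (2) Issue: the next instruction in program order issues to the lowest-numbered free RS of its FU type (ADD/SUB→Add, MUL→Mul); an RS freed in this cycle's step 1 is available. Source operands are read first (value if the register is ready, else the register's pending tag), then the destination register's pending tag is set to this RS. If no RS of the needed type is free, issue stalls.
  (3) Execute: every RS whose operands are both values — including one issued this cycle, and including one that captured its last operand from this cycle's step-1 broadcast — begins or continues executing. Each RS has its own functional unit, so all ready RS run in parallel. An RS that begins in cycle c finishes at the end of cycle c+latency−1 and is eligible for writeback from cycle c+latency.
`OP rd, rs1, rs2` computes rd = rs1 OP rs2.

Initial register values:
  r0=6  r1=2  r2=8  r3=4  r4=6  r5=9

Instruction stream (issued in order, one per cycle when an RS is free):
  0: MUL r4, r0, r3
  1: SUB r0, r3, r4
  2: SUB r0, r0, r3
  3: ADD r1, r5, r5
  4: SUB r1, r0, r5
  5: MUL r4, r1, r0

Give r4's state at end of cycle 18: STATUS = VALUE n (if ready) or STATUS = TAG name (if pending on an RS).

STATUS = TAG Mul1

c1: issue MUL r4<-Mul1 | r0:6,r1:2,r2:8,r3:4,r4:Mul1,r5:9
c2: issue SUB r0<-Add1 | r0:Add1,r1:2,r2:8,r3:4,r4:Mul1,r5:9
c3: issue SUB r0<-Add2 | r0:Add2,r1:2,r2:8,r3:4,r4:Mul1,r5:9
c4: stall | r0:Add2,r1:2,r2:8,r3:4,r4:Mul1,r5:9
c5: stall | r0:Add2,r1:2,r2:8,r3:4,r4:Mul1,r5:9
c6: CDB Mul1=24; stall | r0:Add2,r1:2,r2:8,r3:4,r4:24,r5:9
c7: stall | r0:Add2,r1:2,r2:8,r3:4,r4:24,r5:9
c8: stall | r0:Add2,r1:2,r2:8,r3:4,r4:24,r5:9
c9: CDB Add1=-20; issue ADD r1<-Add1 | r0:Add2,r1:Add1,r2:8,r3:4,r4:24,r5:9
c10: stall | r0:Add2,r1:Add1,r2:8,r3:4,r4:24,r5:9
c11: stall | r0:Add2,r1:Add1,r2:8,r3:4,r4:24,r5:9
c12: CDB Add1=18; issue SUB r1<-Add1 | r0:Add2,r1:Add1,r2:8,r3:4,r4:24,r5:9
c13: CDB Add2=-24; issue MUL r4<-Mul1 | r0:-24,r1:Add1,r2:8,r3:4,r4:Mul1,r5:9
c14: - | r0:-24,r1:Add1,r2:8,r3:4,r4:Mul1,r5:9
c15: - | r0:-24,r1:Add1,r2:8,r3:4,r4:Mul1,r5:9
c16: CDB Add1=-33 | r0:-24,r1:-33,r2:8,r3:4,r4:Mul1,r5:9
c17: - | r0:-24,r1:-33,r2:8,r3:4,r4:Mul1,r5:9
c18: - | r0:-24,r1:-33,r2:8,r3:4,r4:Mul1,r5:9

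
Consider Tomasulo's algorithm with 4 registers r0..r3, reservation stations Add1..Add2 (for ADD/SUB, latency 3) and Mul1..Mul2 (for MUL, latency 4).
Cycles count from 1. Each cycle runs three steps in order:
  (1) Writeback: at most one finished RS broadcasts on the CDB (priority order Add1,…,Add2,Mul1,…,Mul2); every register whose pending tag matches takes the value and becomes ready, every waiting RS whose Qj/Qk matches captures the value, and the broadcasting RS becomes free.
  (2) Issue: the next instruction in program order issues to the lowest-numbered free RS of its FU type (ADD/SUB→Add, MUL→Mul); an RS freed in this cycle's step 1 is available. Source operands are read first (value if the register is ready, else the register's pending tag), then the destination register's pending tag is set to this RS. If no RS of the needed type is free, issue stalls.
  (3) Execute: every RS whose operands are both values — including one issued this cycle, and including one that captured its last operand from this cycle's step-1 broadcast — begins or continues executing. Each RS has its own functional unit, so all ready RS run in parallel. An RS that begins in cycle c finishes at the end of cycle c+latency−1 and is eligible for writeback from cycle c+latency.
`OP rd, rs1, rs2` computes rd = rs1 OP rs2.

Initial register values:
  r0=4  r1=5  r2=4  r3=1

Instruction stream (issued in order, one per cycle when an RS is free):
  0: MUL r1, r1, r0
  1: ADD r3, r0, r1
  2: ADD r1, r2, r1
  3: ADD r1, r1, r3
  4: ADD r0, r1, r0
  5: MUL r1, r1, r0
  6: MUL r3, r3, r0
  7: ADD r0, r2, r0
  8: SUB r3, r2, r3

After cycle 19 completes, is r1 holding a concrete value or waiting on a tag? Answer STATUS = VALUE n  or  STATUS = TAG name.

cycle 1: issue MUL r1<-Mul1 // r0:4,r1:Mul1,r2:4,r3:1
cycle 2: issue ADD r3<-Add1 // r0:4,r1:Mul1,r2:4,r3:Add1
cycle 3: issue ADD r1<-Add2 // r0:4,r1:Add2,r2:4,r3:Add1
cycle 4: stall // r0:4,r1:Add2,r2:4,r3:Add1
cycle 5: CDB Mul1=20; stall // r0:4,r1:Add2,r2:4,r3:Add1
cycle 6: stall // r0:4,r1:Add2,r2:4,r3:Add1
cycle 7: stall // r0:4,r1:Add2,r2:4,r3:Add1
cycle 8: CDB Add1=24; issue ADD r1<-Add1 // r0:4,r1:Add1,r2:4,r3:24
cycle 9: CDB Add2=24; issue ADD r0<-Add2 // r0:Add2,r1:Add1,r2:4,r3:24
cycle 10: issue MUL r1<-Mul1 // r0:Add2,r1:Mul1,r2:4,r3:24
cycle 11: issue MUL r3<-Mul2 // r0:Add2,r1:Mul1,r2:4,r3:Mul2
cycle 12: CDB Add1=48; issue ADD r0<-Add1 // r0:Add1,r1:Mul1,r2:4,r3:Mul2
cycle 13: stall // r0:Add1,r1:Mul1,r2:4,r3:Mul2
cycle 14: stall // r0:Add1,r1:Mul1,r2:4,r3:Mul2
cycle 15: CDB Add2=52; issue SUB r3<-Add2 // r0:Add1,r1:Mul1,r2:4,r3:Add2
cycle 16: - // r0:Add1,r1:Mul1,r2:4,r3:Add2
cycle 17: - // r0:Add1,r1:Mul1,r2:4,r3:Add2
cycle 18: CDB Add1=56 // r0:56,r1:Mul1,r2:4,r3:Add2
cycle 19: CDB Mul1=2496 // r0:56,r1:2496,r2:4,r3:Add2

STATUS = VALUE 2496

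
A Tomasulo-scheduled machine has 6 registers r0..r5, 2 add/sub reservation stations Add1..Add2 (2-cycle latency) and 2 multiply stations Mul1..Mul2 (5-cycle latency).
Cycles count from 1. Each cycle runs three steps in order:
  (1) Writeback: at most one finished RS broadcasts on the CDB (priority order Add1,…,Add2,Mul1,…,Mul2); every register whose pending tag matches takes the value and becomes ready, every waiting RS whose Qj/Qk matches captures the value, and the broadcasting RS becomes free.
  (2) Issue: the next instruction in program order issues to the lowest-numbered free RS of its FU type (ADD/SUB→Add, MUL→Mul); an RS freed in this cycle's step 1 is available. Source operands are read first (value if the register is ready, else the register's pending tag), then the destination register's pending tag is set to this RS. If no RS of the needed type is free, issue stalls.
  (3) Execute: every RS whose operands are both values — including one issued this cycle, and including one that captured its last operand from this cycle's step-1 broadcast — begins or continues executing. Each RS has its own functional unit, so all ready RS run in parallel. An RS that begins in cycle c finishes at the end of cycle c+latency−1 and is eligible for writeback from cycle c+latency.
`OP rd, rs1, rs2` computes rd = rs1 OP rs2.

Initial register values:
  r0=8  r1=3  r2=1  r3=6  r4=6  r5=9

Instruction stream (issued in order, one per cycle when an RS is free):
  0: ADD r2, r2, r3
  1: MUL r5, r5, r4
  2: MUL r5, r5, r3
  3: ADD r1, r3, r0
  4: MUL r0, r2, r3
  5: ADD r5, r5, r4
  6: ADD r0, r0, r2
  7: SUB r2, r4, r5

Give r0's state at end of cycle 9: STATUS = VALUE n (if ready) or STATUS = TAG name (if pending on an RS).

  c1: issue ADD r2<-Add1  regs: r0:8,r1:3,r2:Add1,r3:6,r4:6,r5:9
  c2: issue MUL r5<-Mul1  regs: r0:8,r1:3,r2:Add1,r3:6,r4:6,r5:Mul1
  c3: CDB Add1=7; issue MUL r5<-Mul2  regs: r0:8,r1:3,r2:7,r3:6,r4:6,r5:Mul2
  c4: issue ADD r1<-Add1  regs: r0:8,r1:Add1,r2:7,r3:6,r4:6,r5:Mul2
  c5: stall  regs: r0:8,r1:Add1,r2:7,r3:6,r4:6,r5:Mul2
  c6: CDB Add1=14; stall  regs: r0:8,r1:14,r2:7,r3:6,r4:6,r5:Mul2
  c7: CDB Mul1=54; issue MUL r0<-Mul1  regs: r0:Mul1,r1:14,r2:7,r3:6,r4:6,r5:Mul2
  c8: issue ADD r5<-Add1  regs: r0:Mul1,r1:14,r2:7,r3:6,r4:6,r5:Add1
  c9: issue ADD r0<-Add2  regs: r0:Add2,r1:14,r2:7,r3:6,r4:6,r5:Add1

STATUS = TAG Add2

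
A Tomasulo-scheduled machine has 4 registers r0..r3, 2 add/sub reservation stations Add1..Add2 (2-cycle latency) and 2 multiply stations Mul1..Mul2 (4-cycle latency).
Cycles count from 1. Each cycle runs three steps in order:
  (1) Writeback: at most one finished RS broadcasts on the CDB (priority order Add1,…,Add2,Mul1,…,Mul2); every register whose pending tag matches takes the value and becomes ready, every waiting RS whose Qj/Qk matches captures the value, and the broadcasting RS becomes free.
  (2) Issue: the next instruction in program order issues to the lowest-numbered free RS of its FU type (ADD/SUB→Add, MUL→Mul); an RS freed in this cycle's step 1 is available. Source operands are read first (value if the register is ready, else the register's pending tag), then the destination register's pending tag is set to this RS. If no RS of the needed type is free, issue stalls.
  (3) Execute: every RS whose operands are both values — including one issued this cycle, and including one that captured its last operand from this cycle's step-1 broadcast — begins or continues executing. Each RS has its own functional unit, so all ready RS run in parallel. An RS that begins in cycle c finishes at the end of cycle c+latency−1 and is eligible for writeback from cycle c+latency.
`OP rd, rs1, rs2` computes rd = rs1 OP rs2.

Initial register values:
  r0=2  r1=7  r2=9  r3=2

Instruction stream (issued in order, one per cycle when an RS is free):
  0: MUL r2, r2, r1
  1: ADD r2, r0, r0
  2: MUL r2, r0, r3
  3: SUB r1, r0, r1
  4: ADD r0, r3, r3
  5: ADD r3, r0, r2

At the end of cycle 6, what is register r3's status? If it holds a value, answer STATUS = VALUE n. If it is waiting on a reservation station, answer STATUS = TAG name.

STATUS = TAG Add1

  c1: issue MUL r2<-Mul1  regs: r0:2,r1:7,r2:Mul1,r3:2
  c2: issue ADD r2<-Add1  regs: r0:2,r1:7,r2:Add1,r3:2
  c3: issue MUL r2<-Mul2  regs: r0:2,r1:7,r2:Mul2,r3:2
  c4: CDB Add1=4; issue SUB r1<-Add1  regs: r0:2,r1:Add1,r2:Mul2,r3:2
  c5: CDB Mul1=63; issue ADD r0<-Add2  regs: r0:Add2,r1:Add1,r2:Mul2,r3:2
  c6: CDB Add1=-5; issue ADD r3<-Add1  regs: r0:Add2,r1:-5,r2:Mul2,r3:Add1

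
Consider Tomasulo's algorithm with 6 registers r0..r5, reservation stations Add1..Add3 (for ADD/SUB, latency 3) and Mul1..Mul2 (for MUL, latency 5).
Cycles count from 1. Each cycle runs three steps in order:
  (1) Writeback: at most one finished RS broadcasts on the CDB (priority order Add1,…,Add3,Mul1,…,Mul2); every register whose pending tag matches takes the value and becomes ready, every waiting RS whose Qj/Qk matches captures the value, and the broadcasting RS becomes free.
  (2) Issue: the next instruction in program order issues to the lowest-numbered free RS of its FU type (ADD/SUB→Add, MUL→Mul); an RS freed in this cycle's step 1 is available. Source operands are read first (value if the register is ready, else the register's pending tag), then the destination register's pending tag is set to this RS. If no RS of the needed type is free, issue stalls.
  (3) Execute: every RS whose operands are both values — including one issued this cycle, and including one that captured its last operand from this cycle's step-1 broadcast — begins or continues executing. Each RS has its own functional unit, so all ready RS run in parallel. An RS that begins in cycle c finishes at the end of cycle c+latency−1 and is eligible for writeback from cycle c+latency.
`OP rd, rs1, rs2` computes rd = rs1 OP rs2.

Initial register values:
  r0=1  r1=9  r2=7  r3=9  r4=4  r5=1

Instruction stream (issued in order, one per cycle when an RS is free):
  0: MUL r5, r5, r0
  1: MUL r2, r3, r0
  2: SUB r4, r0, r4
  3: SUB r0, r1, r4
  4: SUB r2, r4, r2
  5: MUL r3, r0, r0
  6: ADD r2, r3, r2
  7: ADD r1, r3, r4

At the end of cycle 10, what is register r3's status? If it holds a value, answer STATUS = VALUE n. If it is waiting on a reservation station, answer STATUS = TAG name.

STATUS = TAG Mul1

  c1: issue MUL r5<-Mul1  regs: r0:1,r1:9,r2:7,r3:9,r4:4,r5:Mul1
  c2: issue MUL r2<-Mul2  regs: r0:1,r1:9,r2:Mul2,r3:9,r4:4,r5:Mul1
  c3: issue SUB r4<-Add1  regs: r0:1,r1:9,r2:Mul2,r3:9,r4:Add1,r5:Mul1
  c4: issue SUB r0<-Add2  regs: r0:Add2,r1:9,r2:Mul2,r3:9,r4:Add1,r5:Mul1
  c5: issue SUB r2<-Add3  regs: r0:Add2,r1:9,r2:Add3,r3:9,r4:Add1,r5:Mul1
  c6: CDB Add1=-3; stall  regs: r0:Add2,r1:9,r2:Add3,r3:9,r4:-3,r5:Mul1
  c7: CDB Mul1=1; issue MUL r3<-Mul1  regs: r0:Add2,r1:9,r2:Add3,r3:Mul1,r4:-3,r5:1
  c8: CDB Mul2=9; issue ADD r2<-Add1  regs: r0:Add2,r1:9,r2:Add1,r3:Mul1,r4:-3,r5:1
  c9: CDB Add2=12; issue ADD r1<-Add2  regs: r0:12,r1:Add2,r2:Add1,r3:Mul1,r4:-3,r5:1
  c10: -  regs: r0:12,r1:Add2,r2:Add1,r3:Mul1,r4:-3,r5:1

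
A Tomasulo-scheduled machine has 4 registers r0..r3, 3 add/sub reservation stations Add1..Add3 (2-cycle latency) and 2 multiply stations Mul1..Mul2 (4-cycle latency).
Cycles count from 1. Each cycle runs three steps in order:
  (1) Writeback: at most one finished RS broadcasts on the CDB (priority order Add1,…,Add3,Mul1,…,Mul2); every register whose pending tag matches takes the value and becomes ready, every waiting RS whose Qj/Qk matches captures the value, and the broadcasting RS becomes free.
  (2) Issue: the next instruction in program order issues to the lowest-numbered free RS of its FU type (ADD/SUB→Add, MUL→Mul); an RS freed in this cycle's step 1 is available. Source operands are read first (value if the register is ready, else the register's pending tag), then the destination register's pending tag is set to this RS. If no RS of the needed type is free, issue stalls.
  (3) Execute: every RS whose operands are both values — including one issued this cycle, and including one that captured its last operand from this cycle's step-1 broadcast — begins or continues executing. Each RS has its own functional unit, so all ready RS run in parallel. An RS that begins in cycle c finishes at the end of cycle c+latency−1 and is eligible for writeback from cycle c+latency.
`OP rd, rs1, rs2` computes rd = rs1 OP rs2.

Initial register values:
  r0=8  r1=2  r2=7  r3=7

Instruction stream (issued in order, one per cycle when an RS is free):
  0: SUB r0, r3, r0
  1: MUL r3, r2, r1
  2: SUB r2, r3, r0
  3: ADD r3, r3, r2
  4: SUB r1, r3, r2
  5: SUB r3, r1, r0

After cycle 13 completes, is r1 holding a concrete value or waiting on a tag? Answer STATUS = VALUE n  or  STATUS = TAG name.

STATUS = VALUE 14

  c1: issue SUB r0<-Add1  regs: r0:Add1,r1:2,r2:7,r3:7
  c2: issue MUL r3<-Mul1  regs: r0:Add1,r1:2,r2:7,r3:Mul1
  c3: CDB Add1=-1; issue SUB r2<-Add1  regs: r0:-1,r1:2,r2:Add1,r3:Mul1
  c4: issue ADD r3<-Add2  regs: r0:-1,r1:2,r2:Add1,r3:Add2
  c5: issue SUB r1<-Add3  regs: r0:-1,r1:Add3,r2:Add1,r3:Add2
  c6: CDB Mul1=14; stall  regs: r0:-1,r1:Add3,r2:Add1,r3:Add2
  c7: stall  regs: r0:-1,r1:Add3,r2:Add1,r3:Add2
  c8: CDB Add1=15; issue SUB r3<-Add1  regs: r0:-1,r1:Add3,r2:15,r3:Add1
  c9: -  regs: r0:-1,r1:Add3,r2:15,r3:Add1
  c10: CDB Add2=29  regs: r0:-1,r1:Add3,r2:15,r3:Add1
  c11: -  regs: r0:-1,r1:Add3,r2:15,r3:Add1
  c12: CDB Add3=14  regs: r0:-1,r1:14,r2:15,r3:Add1
  c13: -  regs: r0:-1,r1:14,r2:15,r3:Add1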